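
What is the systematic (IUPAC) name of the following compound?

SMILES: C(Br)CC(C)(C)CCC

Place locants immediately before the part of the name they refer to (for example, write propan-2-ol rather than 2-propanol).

1-bromo-3,3-dimethylhexane

The parent chain contains 6 carbons (hexane).
Number the chain so that the substituent locant set {1,3,3} is lower than {4,4,6} at the first point of difference.
With this numbering: a bromo group at C-1; two methyl groups at C-3.
Prefixes are listed alphabetically: bromo, methyl.
Assembling the pieces gives 1-bromo-3,3-dimethylhexane.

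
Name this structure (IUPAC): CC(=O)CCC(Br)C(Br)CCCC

5,6-dibromodecan-2-one

The longest carbon chain that includes the carbonyl has 10 carbons, so the parent hydride is decane.
The highest-priority functional group is a ketone (C=O on an internal carbon), so the name ends in -one.
The numbering direction is chosen so that numbering from this end puts the carbonyl group at C-2 rather than C-9.
With this numbering: the carbonyl at C-2; bromo groups at C-5 and C-6.
Putting it together: 5,6-dibromodecan-2-one.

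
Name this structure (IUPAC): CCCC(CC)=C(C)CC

Counting along the main chain through the multiple bond gives 7 carbons: the parent is heptane.
The chain contains a C=C double bond, so the unsaturation ending is -ene.
Number the chain so that numbering from this end puts the double bond at C-3 rather than C-4.
That gives the double bond between C-3 and C-4; an ethyl group at C-4; a methyl group at C-3.
The substituents are ordered alphabetically, ignoring any di-/tri- multipliers.
The name is 4-ethyl-3-methylhept-3-ene.

4-ethyl-3-methylhept-3-ene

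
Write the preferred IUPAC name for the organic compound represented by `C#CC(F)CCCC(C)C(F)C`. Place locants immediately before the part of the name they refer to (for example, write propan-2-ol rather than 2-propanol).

3,8-difluoro-7-methylnon-1-yne

Counting along the main chain through the multiple bond gives 9 carbons: the parent is nonane.
The chain contains a C≡C triple bond, so the unsaturation ending is -yne.
Choose the numbering such that numbering from this end puts the triple bond at C-1 rather than C-8.
That gives the triple bond between C-1 and C-2; fluoro groups at C-3 and C-8; a methyl group at C-7.
Prefixes are listed alphabetically: fluoro, methyl.
Assembling the pieces gives 3,8-difluoro-7-methylnon-1-yne.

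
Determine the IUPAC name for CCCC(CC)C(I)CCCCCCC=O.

9-ethyl-8-iodododecanal

The longest carbon chain that includes the –CHO group has 12 carbons, so the parent hydride is dodecane.
The highest-priority functional group is an aldehyde (terminal –CHO), so the name ends in -al.
Choose the numbering such that the aldehyde carbon is C-1 by definition.
With this numbering: an ethyl group at C-9; an iodo group at C-8.
The substituents are ordered alphabetically, ignoring any di-/tri- multipliers.
The name is 9-ethyl-8-iodododecanal.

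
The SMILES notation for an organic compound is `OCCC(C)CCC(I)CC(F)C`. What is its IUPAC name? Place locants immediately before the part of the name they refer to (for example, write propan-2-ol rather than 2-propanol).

8-fluoro-6-iodo-3-methylnonan-1-ol

The longest carbon chain that includes the –OH group has 9 carbons, so the parent hydride is nonane.
An alcohol (–OH) is the principal characteristic group, giving the suffix -ol.
Number the chain so that numbering from this end puts the hydroxyl group at C-1 rather than C-9.
With this numbering: the hydroxyl at C-1; a fluoro group at C-8; an iodo group at C-6; a methyl group at C-3.
Prefixes are listed alphabetically: fluoro, iodo, methyl.
Putting it together: 8-fluoro-6-iodo-3-methylnonan-1-ol.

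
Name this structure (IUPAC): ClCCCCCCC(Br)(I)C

7-bromo-1-chloro-7-iodooctane

The parent chain contains 8 carbons (octane).
Choose the numbering such that the substituent locant set {1,7,7} is lower than {2,2,8} at the first point of difference.
That gives a bromo group at C-7; a chloro group at C-1; an iodo group at C-7.
Substituent prefixes are cited in alphabetical order (multiplying prefixes like di-/tri- are ignored for ordering).
The name is 7-bromo-1-chloro-7-iodooctane.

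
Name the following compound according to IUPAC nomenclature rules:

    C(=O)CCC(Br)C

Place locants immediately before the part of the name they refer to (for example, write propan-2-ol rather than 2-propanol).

Counting along the main chain through the –CHO group gives 5 carbons: the parent is pentane.
The principal characteristic group is an aldehyde (terminal –CHO), named with the suffix -al.
Choose the numbering such that the aldehyde carbon is C-1 by definition.
This places a bromo group at C-4.
The name is 4-bromopentanal.

4-bromopentanal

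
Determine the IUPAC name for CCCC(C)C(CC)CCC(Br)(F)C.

The longest carbon chain is 9 atoms: the parent is nonane.
Choose the numbering such that the substituent locant set {2,2,5,6} is lower than {4,5,8,8} at the first point of difference.
With this numbering: a bromo group at C-2; an ethyl group at C-5; a fluoro group at C-2; a methyl group at C-6.
The substituents are ordered alphabetically, ignoring any di-/tri- multipliers.
Assembling the pieces gives 2-bromo-5-ethyl-2-fluoro-6-methylnonane.

2-bromo-5-ethyl-2-fluoro-6-methylnonane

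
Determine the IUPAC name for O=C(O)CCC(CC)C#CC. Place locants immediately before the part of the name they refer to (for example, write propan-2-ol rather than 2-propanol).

Counting along the main chain through the –COOH group and the multiple bond gives 7 carbons: the parent is heptane.
The highest-priority functional group is a carboxylic acid (terminal –COOH), so the name ends in -oic acid.
There is one C≡C triple bond, indicated by the ending -yne.
Number the chain so that the carboxylic acid carbon is C-1 by definition.
That gives the triple bond between C-5 and C-6; an ethyl group at C-4.
The name is 4-ethylhept-5-ynoic acid.

4-ethylhept-5-ynoic acid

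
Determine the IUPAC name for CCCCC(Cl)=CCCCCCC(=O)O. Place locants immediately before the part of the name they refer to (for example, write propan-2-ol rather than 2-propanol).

Counting along the main chain through the –COOH group and the multiple bond gives 12 carbons: the parent is dodecane.
The principal characteristic group is a carboxylic acid (terminal –COOH), named with the suffix -oic acid.
The chain contains a C=C double bond, so the unsaturation ending is -ene.
Choose the numbering such that the carboxylic acid carbon is C-1 by definition.
That gives the double bond between C-7 and C-8; a chloro group at C-8.
Putting it together: 8-chlorododec-7-enoic acid.

8-chlorododec-7-enoic acid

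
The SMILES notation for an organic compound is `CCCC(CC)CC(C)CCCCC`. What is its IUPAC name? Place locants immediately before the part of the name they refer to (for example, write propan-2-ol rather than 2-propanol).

The longest carbon chain is 11 atoms: the parent is undecane.
Choose the numbering such that the substituent locant set {4,6} is lower than {6,8} at the first point of difference.
That gives an ethyl group at C-4; a methyl group at C-6.
Substituent prefixes are cited in alphabetical order (multiplying prefixes like di-/tri- are ignored for ordering).
Assembling the pieces gives 4-ethyl-6-methylundecane.

4-ethyl-6-methylundecane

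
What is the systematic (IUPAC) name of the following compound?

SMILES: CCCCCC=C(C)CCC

The longest chain bearing the multiple bond is 10 carbons long (decane).
The chain contains a C=C double bond, so the unsaturation ending is -ene.
The numbering direction is chosen so that numbering from this end puts the double bond at C-4 rather than C-6.
This places the double bond between C-4 and C-5; a methyl group at C-4.
Assembling the pieces gives 4-methyldec-4-ene.

4-methyldec-4-ene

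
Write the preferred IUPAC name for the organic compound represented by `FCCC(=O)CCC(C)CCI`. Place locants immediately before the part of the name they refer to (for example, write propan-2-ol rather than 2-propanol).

1-fluoro-8-iodo-6-methyloctan-3-one

The longest carbon chain that includes the carbonyl has 8 carbons, so the parent hydride is octane.
A ketone (C=O on an internal carbon) is the principal characteristic group, giving the suffix -one.
Number the chain so that numbering from this end puts the carbonyl group at C-3 rather than C-6.
That gives the carbonyl at C-3; a fluoro group at C-1; an iodo group at C-8; a methyl group at C-6.
Substituent prefixes are cited in alphabetical order (multiplying prefixes like di-/tri- are ignored for ordering).
Assembling the pieces gives 1-fluoro-8-iodo-6-methyloctan-3-one.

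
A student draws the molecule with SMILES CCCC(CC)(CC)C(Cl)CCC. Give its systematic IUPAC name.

5-chloro-4,4-diethyloctane

The parent chain contains 8 carbons (octane).
Number the chain so that the substituent locant set {4,4,5} is lower than {4,5,5} at the first point of difference.
With this numbering: a chloro group at C-5; two ethyl groups at C-4.
Prefixes are listed alphabetically: chloro, ethyl.
Assembling the pieces gives 5-chloro-4,4-diethyloctane.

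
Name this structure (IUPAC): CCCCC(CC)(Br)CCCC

The longest carbon chain is 9 atoms: the parent is nonane.
Both numbering directions give the same locant set; either may be used.
That gives a bromo group at C-5; an ethyl group at C-5.
Prefixes are listed alphabetically: bromo, ethyl.
Putting it together: 5-bromo-5-ethylnonane.

5-bromo-5-ethylnonane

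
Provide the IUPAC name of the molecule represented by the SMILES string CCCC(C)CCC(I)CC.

The longest carbon chain is 9 atoms: the parent is nonane.
Choose the numbering such that the substituent locant set {3,6} is lower than {4,7} at the first point of difference.
With this numbering: an iodo group at C-3; a methyl group at C-6.
Prefixes are listed alphabetically: iodo, methyl.
Assembling the pieces gives 3-iodo-6-methylnonane.

3-iodo-6-methylnonane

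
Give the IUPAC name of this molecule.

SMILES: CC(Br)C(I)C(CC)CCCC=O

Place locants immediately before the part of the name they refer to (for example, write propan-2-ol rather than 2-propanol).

The longest carbon chain that includes the –CHO group has 8 carbons, so the parent hydride is octane.
The principal characteristic group is an aldehyde (terminal –CHO), named with the suffix -al.
Number the chain so that the aldehyde carbon is C-1 by definition.
That gives a bromo group at C-7; an ethyl group at C-5; an iodo group at C-6.
The substituents are ordered alphabetically, ignoring any di-/tri- multipliers.
The name is 7-bromo-5-ethyl-6-iodooctanal.

7-bromo-5-ethyl-6-iodooctanal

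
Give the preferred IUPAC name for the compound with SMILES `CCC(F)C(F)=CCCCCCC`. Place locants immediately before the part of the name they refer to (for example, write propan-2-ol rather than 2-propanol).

3,4-difluoroundec-4-ene

Counting along the main chain through the multiple bond gives 11 carbons: the parent is undecane.
A C=C double bond in the chain gives the infix -ene-.
The numbering direction is chosen so that numbering from this end puts the double bond at C-4 rather than C-7.
That gives the double bond between C-4 and C-5; fluoro groups at C-3 and C-4.
Putting it together: 3,4-difluoroundec-4-ene.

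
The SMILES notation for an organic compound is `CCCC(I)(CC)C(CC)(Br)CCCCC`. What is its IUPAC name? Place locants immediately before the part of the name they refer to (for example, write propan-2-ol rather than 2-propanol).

5-bromo-4,5-diethyl-4-iododecane

The longest continuous carbon chain has 10 atoms, so the parent hydride is decane.
The numbering direction is chosen so that the substituent locant set {4,4,5,5} is lower than {6,6,7,7} at the first point of difference.
That gives a bromo group at C-5; ethyl groups at C-4 and C-5; an iodo group at C-4.
Prefixes are listed alphabetically: bromo, ethyl, iodo.
Assembling the pieces gives 5-bromo-4,5-diethyl-4-iododecane.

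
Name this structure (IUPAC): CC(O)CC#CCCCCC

The longest carbon chain that includes the –OH group and the multiple bond has 10 carbons, so the parent hydride is decane.
An alcohol (–OH) is the principal characteristic group, giving the suffix -ol.
There is one C≡C triple bond, indicated by the ending -yne.
Choose the numbering such that numbering from this end puts the hydroxyl group at C-2 rather than C-9.
This places the hydroxyl at C-2; the triple bond between C-4 and C-5.
Assembling the pieces gives dec-4-yn-2-ol.

dec-4-yn-2-ol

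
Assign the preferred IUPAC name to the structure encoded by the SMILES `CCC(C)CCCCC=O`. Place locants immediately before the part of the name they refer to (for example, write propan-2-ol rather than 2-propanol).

Counting along the main chain through the –CHO group gives 8 carbons: the parent is octane.
An aldehyde (terminal –CHO) is the principal characteristic group, giving the suffix -al.
The numbering direction is chosen so that the aldehyde carbon is C-1 by definition.
With this numbering: a methyl group at C-6.
Putting it together: 6-methyloctanal.

6-methyloctanal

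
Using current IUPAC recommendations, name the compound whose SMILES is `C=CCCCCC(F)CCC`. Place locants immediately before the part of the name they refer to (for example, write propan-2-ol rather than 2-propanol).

7-fluorodec-1-ene

The longest carbon chain that includes the multiple bond has 10 carbons, so the parent hydride is decane.
The chain contains a C=C double bond, so the unsaturation ending is -ene.
Number the chain so that numbering from this end puts the double bond at C-1 rather than C-9.
With this numbering: the double bond between C-1 and C-2; a fluoro group at C-7.
Assembling the pieces gives 7-fluorodec-1-ene.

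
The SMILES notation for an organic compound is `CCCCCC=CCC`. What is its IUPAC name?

The longest chain bearing the multiple bond is 9 carbons long (nonane).
There is one C=C double bond, indicated by the ending -ene.
Number the chain so that numbering from this end puts the double bond at C-3 rather than C-6.
That gives the double bond between C-3 and C-4.
Assembling the pieces gives non-3-ene.

non-3-ene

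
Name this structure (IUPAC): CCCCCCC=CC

non-2-ene

The longest carbon chain that includes the multiple bond has 9 carbons, so the parent hydride is nonane.
There is one C=C double bond, indicated by the ending -ene.
The numbering direction is chosen so that numbering from this end puts the double bond at C-2 rather than C-7.
That gives the double bond between C-2 and C-3.
The name is non-2-ene.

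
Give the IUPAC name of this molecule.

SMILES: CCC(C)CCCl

The longest carbon chain is 5 atoms: the parent is pentane.
Choose the numbering such that the substituent locant set {1,3} is lower than {3,5} at the first point of difference.
This places a chloro group at C-1; a methyl group at C-3.
The substituents are ordered alphabetically, ignoring any di-/tri- multipliers.
The name is 1-chloro-3-methylpentane.

1-chloro-3-methylpentane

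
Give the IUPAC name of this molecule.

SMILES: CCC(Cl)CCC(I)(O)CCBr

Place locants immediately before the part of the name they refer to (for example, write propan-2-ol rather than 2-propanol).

Counting along the main chain through the –OH group gives 8 carbons: the parent is octane.
An alcohol (–OH) is the principal characteristic group, giving the suffix -ol.
The numbering direction is chosen so that numbering from this end puts the hydroxyl group at C-3 rather than C-6.
This places the hydroxyl at C-3; a bromo group at C-1; a chloro group at C-6; an iodo group at C-3.
The substituents are ordered alphabetically, ignoring any di-/tri- multipliers.
Putting it together: 1-bromo-6-chloro-3-iodooctan-3-ol.

1-bromo-6-chloro-3-iodooctan-3-ol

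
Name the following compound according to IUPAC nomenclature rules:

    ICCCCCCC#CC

9-iodonon-2-yne

Counting along the main chain through the multiple bond gives 9 carbons: the parent is nonane.
A C≡C triple bond in the chain gives the infix -yne-.
Number the chain so that numbering from this end puts the triple bond at C-2 rather than C-7.
This places the triple bond between C-2 and C-3; an iodo group at C-9.
Assembling the pieces gives 9-iodonon-2-yne.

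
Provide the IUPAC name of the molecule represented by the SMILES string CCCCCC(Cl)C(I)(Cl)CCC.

The longest continuous carbon chain has 10 atoms, so the parent hydride is decane.
The numbering direction is chosen so that the substituent locant set {4,4,5} is lower than {6,7,7} at the first point of difference.
That gives chloro groups at C-4 and C-5; an iodo group at C-4.
Substituent prefixes are cited in alphabetical order (multiplying prefixes like di-/tri- are ignored for ordering).
Assembling the pieces gives 4,5-dichloro-4-iododecane.

4,5-dichloro-4-iododecane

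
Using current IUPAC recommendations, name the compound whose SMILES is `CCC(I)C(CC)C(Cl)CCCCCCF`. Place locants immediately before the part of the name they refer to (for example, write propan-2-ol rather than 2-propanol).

7-chloro-8-ethyl-1-fluoro-9-iodoundecane

The longest continuous carbon chain has 11 atoms, so the parent hydride is undecane.
The numbering direction is chosen so that the substituent locant set {1,7,8,9} is lower than {3,4,5,11} at the first point of difference.
That gives a chloro group at C-7; an ethyl group at C-8; a fluoro group at C-1; an iodo group at C-9.
The substituents are ordered alphabetically, ignoring any di-/tri- multipliers.
The name is 7-chloro-8-ethyl-1-fluoro-9-iodoundecane.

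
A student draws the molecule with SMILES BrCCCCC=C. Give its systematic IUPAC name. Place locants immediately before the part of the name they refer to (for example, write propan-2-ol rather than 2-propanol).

6-bromohex-1-ene

The longest carbon chain that includes the multiple bond has 6 carbons, so the parent hydride is hexane.
A C=C double bond in the chain gives the infix -ene-.
Choose the numbering such that numbering from this end puts the double bond at C-1 rather than C-5.
With this numbering: the double bond between C-1 and C-2; a bromo group at C-6.
The name is 6-bromohex-1-ene.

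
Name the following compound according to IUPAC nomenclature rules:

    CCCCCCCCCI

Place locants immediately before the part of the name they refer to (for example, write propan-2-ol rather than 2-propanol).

1-iodononane

The longest carbon chain is 9 atoms: the parent is nonane.
The numbering direction is chosen so that the substituent locant set {1} is lower than {9} at the first point of difference.
With this numbering: an iodo group at C-1.
Assembling the pieces gives 1-iodononane.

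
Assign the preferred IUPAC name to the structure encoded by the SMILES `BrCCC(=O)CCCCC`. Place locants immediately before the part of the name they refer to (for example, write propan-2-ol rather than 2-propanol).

1-bromooctan-3-one

The longest chain bearing the carbonyl is 8 carbons long (octane).
The principal characteristic group is a ketone (C=O on an internal carbon), named with the suffix -one.
Number the chain so that numbering from this end puts the carbonyl group at C-3 rather than C-6.
This places the carbonyl at C-3; a bromo group at C-1.
Putting it together: 1-bromooctan-3-one.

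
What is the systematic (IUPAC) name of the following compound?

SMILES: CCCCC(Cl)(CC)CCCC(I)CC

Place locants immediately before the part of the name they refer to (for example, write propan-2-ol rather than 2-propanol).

7-chloro-7-ethyl-3-iodoundecane

The longest continuous carbon chain has 11 atoms, so the parent hydride is undecane.
Choose the numbering such that the substituent locant set {3,7,7} is lower than {5,5,9} at the first point of difference.
This places a chloro group at C-7; an ethyl group at C-7; an iodo group at C-3.
Prefixes are listed alphabetically: chloro, ethyl, iodo.
The name is 7-chloro-7-ethyl-3-iodoundecane.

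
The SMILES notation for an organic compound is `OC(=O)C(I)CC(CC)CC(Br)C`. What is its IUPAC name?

The longest carbon chain that includes the –COOH group has 7 carbons, so the parent hydride is heptane.
A carboxylic acid (terminal –COOH) is the principal characteristic group, giving the suffix -oic acid.
Number the chain so that the carboxylic acid carbon is C-1 by definition.
This places a bromo group at C-6; an ethyl group at C-4; an iodo group at C-2.
Prefixes are listed alphabetically: bromo, ethyl, iodo.
Putting it together: 6-bromo-4-ethyl-2-iodoheptanoic acid.

6-bromo-4-ethyl-2-iodoheptanoic acid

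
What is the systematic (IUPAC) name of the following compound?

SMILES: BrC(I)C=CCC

The longest chain bearing the multiple bond is 5 carbons long (pentane).
There is one C=C double bond, indicated by the ending -ene.
The numbering direction is chosen so that numbering from this end puts the double bond at C-2 rather than C-3.
With this numbering: the double bond between C-2 and C-3; a bromo group at C-1; an iodo group at C-1.
The substituents are ordered alphabetically, ignoring any di-/tri- multipliers.
Assembling the pieces gives 1-bromo-1-iodopent-2-ene.

1-bromo-1-iodopent-2-ene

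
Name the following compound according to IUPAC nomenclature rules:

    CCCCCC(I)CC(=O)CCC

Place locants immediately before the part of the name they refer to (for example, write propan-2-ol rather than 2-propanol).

Counting along the main chain through the carbonyl gives 11 carbons: the parent is undecane.
The principal characteristic group is a ketone (C=O on an internal carbon), named with the suffix -one.
The numbering direction is chosen so that numbering from this end puts the carbonyl group at C-4 rather than C-8.
This places the carbonyl at C-4; an iodo group at C-6.
Assembling the pieces gives 6-iodoundecan-4-one.

6-iodoundecan-4-one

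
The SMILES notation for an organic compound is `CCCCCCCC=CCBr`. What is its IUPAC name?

The longest chain bearing the multiple bond is 10 carbons long (decane).
The chain contains a C=C double bond, so the unsaturation ending is -ene.
Number the chain so that numbering from this end puts the double bond at C-2 rather than C-8.
With this numbering: the double bond between C-2 and C-3; a bromo group at C-1.
Assembling the pieces gives 1-bromodec-2-ene.

1-bromodec-2-ene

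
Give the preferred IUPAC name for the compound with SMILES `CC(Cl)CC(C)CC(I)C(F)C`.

7-chloro-2-fluoro-3-iodo-5-methyloctane

The longest continuous carbon chain has 8 atoms, so the parent hydride is octane.
Choose the numbering such that the substituent locant set {2,3,5,7} is lower than {2,4,6,7} at the first point of difference.
With this numbering: a chloro group at C-7; a fluoro group at C-2; an iodo group at C-3; a methyl group at C-5.
Prefixes are listed alphabetically: chloro, fluoro, iodo, methyl.
Assembling the pieces gives 7-chloro-2-fluoro-3-iodo-5-methyloctane.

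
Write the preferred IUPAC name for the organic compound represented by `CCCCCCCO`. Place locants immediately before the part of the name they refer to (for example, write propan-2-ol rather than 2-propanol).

heptan-1-ol

The longest carbon chain that includes the –OH group has 7 carbons, so the parent hydride is heptane.
The principal characteristic group is an alcohol (–OH), named with the suffix -ol.
Number the chain so that numbering from this end puts the hydroxyl group at C-1 rather than C-7.
That gives the hydroxyl at C-1.
Assembling the pieces gives heptan-1-ol.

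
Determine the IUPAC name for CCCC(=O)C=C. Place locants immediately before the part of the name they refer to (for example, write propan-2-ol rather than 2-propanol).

The longest chain bearing the carbonyl and the multiple bond is 6 carbons long (hexane).
A ketone (C=O on an internal carbon) is the principal characteristic group, giving the suffix -one.
The chain contains a C=C double bond, so the unsaturation ending is -ene.
Number the chain so that numbering from this end puts the carbonyl group at C-3 rather than C-4.
That gives the carbonyl at C-3; the double bond between C-1 and C-2.
Putting it together: hex-1-en-3-one.

hex-1-en-3-one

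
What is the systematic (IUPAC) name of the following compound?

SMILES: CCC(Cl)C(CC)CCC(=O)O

5-chloro-4-ethylheptanoic acid

The longest chain bearing the –COOH group is 7 carbons long (heptane).
The highest-priority functional group is a carboxylic acid (terminal –COOH), so the name ends in -oic acid.
Number the chain so that the carboxylic acid carbon is C-1 by definition.
This places a chloro group at C-5; an ethyl group at C-4.
Prefixes are listed alphabetically: chloro, ethyl.
Putting it together: 5-chloro-4-ethylheptanoic acid.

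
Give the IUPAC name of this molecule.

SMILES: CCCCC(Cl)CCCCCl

The longest continuous carbon chain has 9 atoms, so the parent hydride is nonane.
Number the chain so that the substituent locant set {1,5} is lower than {5,9} at the first point of difference.
This places chloro groups at C-1 and C-5.
Assembling the pieces gives 1,5-dichlorononane.

1,5-dichlorononane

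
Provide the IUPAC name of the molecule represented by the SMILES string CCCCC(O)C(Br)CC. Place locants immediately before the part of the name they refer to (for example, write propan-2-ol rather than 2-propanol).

The longest carbon chain that includes the –OH group has 8 carbons, so the parent hydride is octane.
An alcohol (–OH) is the principal characteristic group, giving the suffix -ol.
Choose the numbering such that numbering from this end puts the hydroxyl group at C-4 rather than C-5.
This places the hydroxyl at C-4; a bromo group at C-3.
Putting it together: 3-bromooctan-4-ol.

3-bromooctan-4-ol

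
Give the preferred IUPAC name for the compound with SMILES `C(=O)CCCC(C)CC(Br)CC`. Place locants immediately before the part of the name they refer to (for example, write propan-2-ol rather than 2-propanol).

7-bromo-5-methylnonanal

Counting along the main chain through the –CHO group gives 9 carbons: the parent is nonane.
The highest-priority functional group is an aldehyde (terminal –CHO), so the name ends in -al.
Number the chain so that the aldehyde carbon is C-1 by definition.
With this numbering: a bromo group at C-7; a methyl group at C-5.
Substituent prefixes are cited in alphabetical order (multiplying prefixes like di-/tri- are ignored for ordering).
Putting it together: 7-bromo-5-methylnonanal.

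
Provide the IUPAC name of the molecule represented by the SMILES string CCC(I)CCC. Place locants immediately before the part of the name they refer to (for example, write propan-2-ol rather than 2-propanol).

3-iodohexane

The longest carbon chain is 6 atoms: the parent is hexane.
The numbering direction is chosen so that the substituent locant set {3} is lower than {4} at the first point of difference.
With this numbering: an iodo group at C-3.
Assembling the pieces gives 3-iodohexane.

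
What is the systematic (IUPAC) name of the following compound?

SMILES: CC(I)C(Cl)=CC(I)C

The longest chain bearing the multiple bond is 6 carbons long (hexane).
The chain contains a C=C double bond, so the unsaturation ending is -ene.
Choose the numbering such that the substituent locant set {2,3,5} is lower than {2,4,5} at the first point of difference.
That gives the double bond between C-3 and C-4; a chloro group at C-3; iodo groups at C-2 and C-5.
The substituents are ordered alphabetically, ignoring any di-/tri- multipliers.
The name is 3-chloro-2,5-diiodohex-3-ene.

3-chloro-2,5-diiodohex-3-ene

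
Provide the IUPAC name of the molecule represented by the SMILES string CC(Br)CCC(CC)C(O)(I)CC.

7-bromo-4-ethyl-3-iodooctan-3-ol

The longest carbon chain that includes the –OH group has 8 carbons, so the parent hydride is octane.
The highest-priority functional group is an alcohol (–OH), so the name ends in -ol.
Choose the numbering such that numbering from this end puts the hydroxyl group at C-3 rather than C-6.
With this numbering: the hydroxyl at C-3; a bromo group at C-7; an ethyl group at C-4; an iodo group at C-3.
The substituents are ordered alphabetically, ignoring any di-/tri- multipliers.
The name is 7-bromo-4-ethyl-3-iodooctan-3-ol.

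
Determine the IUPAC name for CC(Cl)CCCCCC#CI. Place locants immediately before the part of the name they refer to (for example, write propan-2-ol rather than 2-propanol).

8-chloro-1-iodonon-1-yne

The longest carbon chain that includes the multiple bond has 9 carbons, so the parent hydride is nonane.
There is one C≡C triple bond, indicated by the ending -yne.
Number the chain so that numbering from this end puts the triple bond at C-1 rather than C-8.
That gives the triple bond between C-1 and C-2; a chloro group at C-8; an iodo group at C-1.
Substituent prefixes are cited in alphabetical order (multiplying prefixes like di-/tri- are ignored for ordering).
Putting it together: 8-chloro-1-iodonon-1-yne.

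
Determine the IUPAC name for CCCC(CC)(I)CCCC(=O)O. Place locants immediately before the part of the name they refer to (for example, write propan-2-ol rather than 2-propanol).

The longest chain bearing the –COOH group is 8 carbons long (octane).
The highest-priority functional group is a carboxylic acid (terminal –COOH), so the name ends in -oic acid.
Number the chain so that the carboxylic acid carbon is C-1 by definition.
This places an ethyl group at C-5; an iodo group at C-5.
The substituents are ordered alphabetically, ignoring any di-/tri- multipliers.
Assembling the pieces gives 5-ethyl-5-iodooctanoic acid.

5-ethyl-5-iodooctanoic acid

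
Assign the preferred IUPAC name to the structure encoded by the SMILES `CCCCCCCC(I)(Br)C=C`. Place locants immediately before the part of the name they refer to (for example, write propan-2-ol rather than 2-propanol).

The longest chain bearing the multiple bond is 10 carbons long (decane).
There is one C=C double bond, indicated by the ending -ene.
The numbering direction is chosen so that numbering from this end puts the double bond at C-1 rather than C-9.
This places the double bond between C-1 and C-2; a bromo group at C-3; an iodo group at C-3.
Substituent prefixes are cited in alphabetical order (multiplying prefixes like di-/tri- are ignored for ordering).
Assembling the pieces gives 3-bromo-3-iododec-1-ene.

3-bromo-3-iododec-1-ene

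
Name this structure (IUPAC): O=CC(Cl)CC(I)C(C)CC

The longest chain bearing the –CHO group is 7 carbons long (heptane).
The highest-priority functional group is an aldehyde (terminal –CHO), so the name ends in -al.
The numbering direction is chosen so that the aldehyde carbon is C-1 by definition.
That gives a chloro group at C-2; an iodo group at C-4; a methyl group at C-5.
The substituents are ordered alphabetically, ignoring any di-/tri- multipliers.
Putting it together: 2-chloro-4-iodo-5-methylheptanal.

2-chloro-4-iodo-5-methylheptanal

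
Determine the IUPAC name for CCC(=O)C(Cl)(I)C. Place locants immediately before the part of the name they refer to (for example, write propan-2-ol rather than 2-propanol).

2-chloro-2-iodopentan-3-one

The longest carbon chain that includes the carbonyl has 5 carbons, so the parent hydride is pentane.
The principal characteristic group is a ketone (C=O on an internal carbon), named with the suffix -one.
Number the chain so that the substituent locant set {2,2} is lower than {4,4} at the first point of difference.
With this numbering: the carbonyl at C-3; a chloro group at C-2; an iodo group at C-2.
Prefixes are listed alphabetically: chloro, iodo.
The name is 2-chloro-2-iodopentan-3-one.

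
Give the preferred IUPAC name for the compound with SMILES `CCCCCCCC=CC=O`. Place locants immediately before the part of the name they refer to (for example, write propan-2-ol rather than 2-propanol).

The longest carbon chain that includes the –CHO group and the multiple bond has 10 carbons, so the parent hydride is decane.
The highest-priority functional group is an aldehyde (terminal –CHO), so the name ends in -al.
There is one C=C double bond, indicated by the ending -ene.
The numbering direction is chosen so that the aldehyde carbon is C-1 by definition.
That gives the double bond between C-2 and C-3.
Putting it together: dec-2-enal.

dec-2-enal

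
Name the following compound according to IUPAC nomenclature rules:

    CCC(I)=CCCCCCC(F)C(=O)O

2-fluoro-9-iodoundec-8-enoic acid

Counting along the main chain through the –COOH group and the multiple bond gives 11 carbons: the parent is undecane.
The principal characteristic group is a carboxylic acid (terminal –COOH), named with the suffix -oic acid.
There is one C=C double bond, indicated by the ending -ene.
Number the chain so that the carboxylic acid carbon is C-1 by definition.
That gives the double bond between C-8 and C-9; a fluoro group at C-2; an iodo group at C-9.
Prefixes are listed alphabetically: fluoro, iodo.
Putting it together: 2-fluoro-9-iodoundec-8-enoic acid.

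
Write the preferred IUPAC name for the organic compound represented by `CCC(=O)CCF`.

1-fluoropentan-3-one

Counting along the main chain through the carbonyl gives 5 carbons: the parent is pentane.
The highest-priority functional group is a ketone (C=O on an internal carbon), so the name ends in -one.
Number the chain so that the substituent locant set {1} is lower than {5} at the first point of difference.
That gives the carbonyl at C-3; a fluoro group at C-1.
Putting it together: 1-fluoropentan-3-one.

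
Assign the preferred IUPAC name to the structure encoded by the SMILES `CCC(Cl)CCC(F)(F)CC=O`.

6-chloro-3,3-difluorooctanal

The longest carbon chain that includes the –CHO group has 8 carbons, so the parent hydride is octane.
The principal characteristic group is an aldehyde (terminal –CHO), named with the suffix -al.
The numbering direction is chosen so that the aldehyde carbon is C-1 by definition.
With this numbering: a chloro group at C-6; two fluoro groups at C-3.
The substituents are ordered alphabetically, ignoring any di-/tri- multipliers.
Assembling the pieces gives 6-chloro-3,3-difluorooctanal.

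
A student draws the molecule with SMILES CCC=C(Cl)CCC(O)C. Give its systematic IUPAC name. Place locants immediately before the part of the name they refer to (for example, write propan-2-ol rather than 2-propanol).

The longest chain bearing the –OH group and the multiple bond is 8 carbons long (octane).
The highest-priority functional group is an alcohol (–OH), so the name ends in -ol.
There is one C=C double bond, indicated by the ending -ene.
Choose the numbering such that numbering from this end puts the hydroxyl group at C-2 rather than C-7.
This places the hydroxyl at C-2; the double bond between C-5 and C-6; a chloro group at C-5.
Putting it together: 5-chlorooct-5-en-2-ol.

5-chlorooct-5-en-2-ol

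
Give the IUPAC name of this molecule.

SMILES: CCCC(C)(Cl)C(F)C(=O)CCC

6-chloro-5-fluoro-6-methylnonan-4-one

The longest chain bearing the carbonyl is 9 carbons long (nonane).
The principal characteristic group is a ketone (C=O on an internal carbon), named with the suffix -one.
Choose the numbering such that numbering from this end puts the carbonyl group at C-4 rather than C-6.
With this numbering: the carbonyl at C-4; a chloro group at C-6; a fluoro group at C-5; a methyl group at C-6.
Prefixes are listed alphabetically: chloro, fluoro, methyl.
Assembling the pieces gives 6-chloro-5-fluoro-6-methylnonan-4-one.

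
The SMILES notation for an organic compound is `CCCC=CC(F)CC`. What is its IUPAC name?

3-fluorooct-4-ene

The longest carbon chain that includes the multiple bond has 8 carbons, so the parent hydride is octane.
A C=C double bond in the chain gives the infix -ene-.
Choose the numbering such that the substituent locant set {3} is lower than {6} at the first point of difference.
This places the double bond between C-4 and C-5; a fluoro group at C-3.
Assembling the pieces gives 3-fluorooct-4-ene.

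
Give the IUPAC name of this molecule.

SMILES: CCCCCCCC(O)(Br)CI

2-bromo-1-iodononan-2-ol

Counting along the main chain through the –OH group gives 9 carbons: the parent is nonane.
The highest-priority functional group is an alcohol (–OH), so the name ends in -ol.
Number the chain so that numbering from this end puts the hydroxyl group at C-2 rather than C-8.
With this numbering: the hydroxyl at C-2; a bromo group at C-2; an iodo group at C-1.
Substituent prefixes are cited in alphabetical order (multiplying prefixes like di-/tri- are ignored for ordering).
Putting it together: 2-bromo-1-iodononan-2-ol.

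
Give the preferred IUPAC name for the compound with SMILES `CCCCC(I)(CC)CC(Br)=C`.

2-bromo-4-ethyl-4-iodooct-1-ene

Counting along the main chain through the multiple bond gives 8 carbons: the parent is octane.
A C=C double bond in the chain gives the infix -ene-.
Number the chain so that numbering from this end puts the double bond at C-1 rather than C-7.
This places the double bond between C-1 and C-2; a bromo group at C-2; an ethyl group at C-4; an iodo group at C-4.
Prefixes are listed alphabetically: bromo, ethyl, iodo.
Assembling the pieces gives 2-bromo-4-ethyl-4-iodooct-1-ene.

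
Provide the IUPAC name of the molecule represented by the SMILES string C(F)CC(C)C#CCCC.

Counting along the main chain through the multiple bond gives 8 carbons: the parent is octane.
A C≡C triple bond in the chain gives the infix -yne-.
Choose the numbering such that the substituent locant set {1,3} is lower than {6,8} at the first point of difference.
That gives the triple bond between C-4 and C-5; a fluoro group at C-1; a methyl group at C-3.
The substituents are ordered alphabetically, ignoring any di-/tri- multipliers.
Putting it together: 1-fluoro-3-methyloct-4-yne.

1-fluoro-3-methyloct-4-yne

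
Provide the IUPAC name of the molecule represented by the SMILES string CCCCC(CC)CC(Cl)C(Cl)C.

The longest continuous carbon chain has 9 atoms, so the parent hydride is nonane.
Choose the numbering such that the substituent locant set {2,3,5} is lower than {5,7,8} at the first point of difference.
That gives chloro groups at C-2 and C-3; an ethyl group at C-5.
The substituents are ordered alphabetically, ignoring any di-/tri- multipliers.
Putting it together: 2,3-dichloro-5-ethylnonane.

2,3-dichloro-5-ethylnonane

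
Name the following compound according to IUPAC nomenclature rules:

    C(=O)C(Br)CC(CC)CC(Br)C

The longest carbon chain that includes the –CHO group has 7 carbons, so the parent hydride is heptane.
The highest-priority functional group is an aldehyde (terminal –CHO), so the name ends in -al.
The numbering direction is chosen so that the aldehyde carbon is C-1 by definition.
This places bromo groups at C-2 and C-6; an ethyl group at C-4.
The substituents are ordered alphabetically, ignoring any di-/tri- multipliers.
The name is 2,6-dibromo-4-ethylheptanal.

2,6-dibromo-4-ethylheptanal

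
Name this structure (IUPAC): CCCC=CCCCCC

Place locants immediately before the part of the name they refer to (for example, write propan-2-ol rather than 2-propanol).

Counting along the main chain through the multiple bond gives 10 carbons: the parent is decane.
A C=C double bond in the chain gives the infix -ene-.
Number the chain so that numbering from this end puts the double bond at C-4 rather than C-6.
That gives the double bond between C-4 and C-5.
Assembling the pieces gives dec-4-ene.

dec-4-ene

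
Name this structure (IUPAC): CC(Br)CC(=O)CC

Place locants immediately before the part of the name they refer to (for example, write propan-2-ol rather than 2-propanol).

Counting along the main chain through the carbonyl gives 6 carbons: the parent is hexane.
The principal characteristic group is a ketone (C=O on an internal carbon), named with the suffix -one.
The numbering direction is chosen so that numbering from this end puts the carbonyl group at C-3 rather than C-4.
That gives the carbonyl at C-3; a bromo group at C-5.
The name is 5-bromohexan-3-one.

5-bromohexan-3-one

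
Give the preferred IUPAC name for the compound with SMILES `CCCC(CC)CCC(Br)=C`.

Counting along the main chain through the multiple bond gives 8 carbons: the parent is octane.
The chain contains a C=C double bond, so the unsaturation ending is -ene.
Choose the numbering such that numbering from this end puts the double bond at C-1 rather than C-7.
This places the double bond between C-1 and C-2; a bromo group at C-2; an ethyl group at C-5.
Substituent prefixes are cited in alphabetical order (multiplying prefixes like di-/tri- are ignored for ordering).
Assembling the pieces gives 2-bromo-5-ethyloct-1-ene.

2-bromo-5-ethyloct-1-ene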